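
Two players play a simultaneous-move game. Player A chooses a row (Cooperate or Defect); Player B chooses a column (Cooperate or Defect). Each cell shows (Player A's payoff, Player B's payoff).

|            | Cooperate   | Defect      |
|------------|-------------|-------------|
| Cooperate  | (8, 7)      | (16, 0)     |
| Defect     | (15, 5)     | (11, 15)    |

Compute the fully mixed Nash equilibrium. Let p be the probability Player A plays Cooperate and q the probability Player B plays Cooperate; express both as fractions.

p = 10/17, q = 5/12

In a mixed NE each player is indifferent between their pure strategies, so the opponent's mix sets the indifference.
Player B indifferent between Cooperate and Defect: p·7 + (1−p)·5 = p·0 + (1−p)·15 ⟹ 5 + 2p = 15 + (-15)p ⟹ p = 10/17.
Player A indifferent between Cooperate and Defect: q·8 + (1−q)·16 = q·15 + (1−q)·11 ⟹ 16 + (-8)q = 11 + 4q ⟹ q = 5/12.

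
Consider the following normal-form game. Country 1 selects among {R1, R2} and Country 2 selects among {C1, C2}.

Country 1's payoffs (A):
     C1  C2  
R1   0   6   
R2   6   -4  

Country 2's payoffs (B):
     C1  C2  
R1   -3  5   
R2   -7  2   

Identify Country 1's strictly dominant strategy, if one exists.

No strictly dominant strategy

Check whether one of Country 1's strategies beats all alternatives regardless of what the opponent does.
R1 is not dominant: against C1, R2 gives 6 > 0.
R2 is not dominant: against C2, R1 gives 6 > -4.
No single strategy is best against every opponent action.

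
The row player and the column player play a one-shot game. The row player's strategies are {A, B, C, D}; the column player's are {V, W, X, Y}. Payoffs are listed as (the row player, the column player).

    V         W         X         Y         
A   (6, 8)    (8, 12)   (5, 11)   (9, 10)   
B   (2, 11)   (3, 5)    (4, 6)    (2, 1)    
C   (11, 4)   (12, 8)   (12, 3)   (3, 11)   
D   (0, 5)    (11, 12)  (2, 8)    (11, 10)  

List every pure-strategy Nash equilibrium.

Find each player's best response to every opponent strategy; NE are the intersections.
The row player's best responses — vs V: C (payoff 11); vs W: C (payoff 12); vs X: C (payoff 12); vs Y: D (payoff 11).
The column player's best responses — vs A: W (payoff 12); vs B: V (payoff 11); vs C: Y (payoff 11); vs D: W (payoff 12).
No cell has both players best-responding. For instance, the row player's best reply to V is C, but against C the column player prefers Y over V.

There is no pure-strategy Nash equilibrium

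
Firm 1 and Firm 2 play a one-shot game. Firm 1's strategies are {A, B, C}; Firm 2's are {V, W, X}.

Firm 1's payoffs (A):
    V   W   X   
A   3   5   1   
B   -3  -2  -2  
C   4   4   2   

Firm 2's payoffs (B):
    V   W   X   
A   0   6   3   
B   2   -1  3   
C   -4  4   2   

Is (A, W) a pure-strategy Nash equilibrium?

Holding Firm 2 at W: Firm 1 gets 5 from A, versus -2 from B, 4 from C. No profitable deviation for Firm 1.
Holding Firm 1 at A: Firm 2 gets 6 from W, versus 0 from V, 3 from X. No profitable deviation for Firm 2 either.

Yes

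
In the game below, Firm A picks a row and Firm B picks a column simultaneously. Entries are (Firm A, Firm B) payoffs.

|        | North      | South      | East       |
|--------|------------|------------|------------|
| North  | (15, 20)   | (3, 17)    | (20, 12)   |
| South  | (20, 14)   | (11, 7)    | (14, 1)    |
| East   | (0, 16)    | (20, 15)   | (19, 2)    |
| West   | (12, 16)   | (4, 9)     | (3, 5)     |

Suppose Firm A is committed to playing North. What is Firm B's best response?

With Firm A fixed at North, Firm B's payoffs are: North → 20, South → 17, East → 12.
The maximum is 20, achieved by North.

North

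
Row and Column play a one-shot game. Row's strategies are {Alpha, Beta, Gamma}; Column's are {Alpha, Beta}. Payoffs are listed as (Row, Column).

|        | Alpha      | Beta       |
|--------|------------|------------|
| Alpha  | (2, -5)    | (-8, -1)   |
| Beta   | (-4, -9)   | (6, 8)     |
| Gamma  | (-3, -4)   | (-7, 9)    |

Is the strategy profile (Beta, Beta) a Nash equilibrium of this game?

Yes

Holding Column at Beta: Row gets 6 from Beta, versus -8 from Alpha, -7 from Gamma. No profitable deviation for Row.
Holding Row at Beta: Column gets 8 from Beta, versus -9 from Alpha. No profitable deviation for Column either.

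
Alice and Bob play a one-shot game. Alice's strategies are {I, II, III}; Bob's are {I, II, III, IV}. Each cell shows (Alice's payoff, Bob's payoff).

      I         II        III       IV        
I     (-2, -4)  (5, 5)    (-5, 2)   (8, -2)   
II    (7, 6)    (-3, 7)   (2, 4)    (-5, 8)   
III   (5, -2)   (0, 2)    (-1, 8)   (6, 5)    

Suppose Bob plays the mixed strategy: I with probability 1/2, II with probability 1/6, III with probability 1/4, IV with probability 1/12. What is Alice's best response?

II

Alice's best reply maximizes expected payoff against the mix.
I: (1/2)·(-2) + (1/6)·5 + (1/4)·(-5) + (1/12)·8 = -3/4
II: (1/2)·7 + (1/6)·(-3) + (1/4)·2 + (1/12)·(-5) = 37/12
III: (1/2)·5 + (1/6)·0 + (1/4)·(-1) + (1/12)·6 = 11/4
Highest expected payoff is 37/12, from II.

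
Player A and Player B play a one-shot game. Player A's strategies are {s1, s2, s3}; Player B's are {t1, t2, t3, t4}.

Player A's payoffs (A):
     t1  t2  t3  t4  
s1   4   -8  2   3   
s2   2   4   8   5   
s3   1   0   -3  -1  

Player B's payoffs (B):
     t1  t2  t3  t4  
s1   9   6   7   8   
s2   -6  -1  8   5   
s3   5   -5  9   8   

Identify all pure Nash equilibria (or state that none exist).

Find each player's best response to every opponent strategy; NE are the intersections.
Player A's best responses — vs t1: s1 (payoff 4); vs t2: s2 (payoff 4); vs t3: s2 (payoff 8); vs t4: s2 (payoff 5).
Player B's best responses — vs s1: t1 (payoff 9); vs s2: t3 (payoff 8); vs s3: t3 (payoff 9).
Mutual best responses occur at (s1, t1) and (s2, t3); at each, neither player gains by switching.

(s1, t1) and (s2, t3)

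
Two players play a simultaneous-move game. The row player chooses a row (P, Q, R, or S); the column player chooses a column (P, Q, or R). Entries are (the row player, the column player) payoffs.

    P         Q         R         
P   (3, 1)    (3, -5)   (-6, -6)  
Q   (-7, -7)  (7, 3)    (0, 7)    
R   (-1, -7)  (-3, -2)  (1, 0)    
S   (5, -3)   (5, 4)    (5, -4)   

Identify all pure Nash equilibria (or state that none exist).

Check mutual best responses: a cell is a NE iff neither player can gain by unilaterally deviating.
The row player's best responses — vs P: S (payoff 5); vs Q: Q (payoff 7); vs R: S (payoff 5).
The column player's best responses — vs P: P (payoff 1); vs Q: R (payoff 7); vs R: R (payoff 0); vs S: Q (payoff 4).
No cell has both players best-responding. For instance, the row player's best reply to P is S, but against S the column player prefers Q over P.

There is no pure-strategy Nash equilibrium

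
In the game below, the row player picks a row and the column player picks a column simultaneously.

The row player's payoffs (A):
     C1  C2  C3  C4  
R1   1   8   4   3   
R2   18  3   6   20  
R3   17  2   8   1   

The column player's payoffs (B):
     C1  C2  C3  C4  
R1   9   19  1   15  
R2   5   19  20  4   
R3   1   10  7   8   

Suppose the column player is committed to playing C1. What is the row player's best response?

With the column player fixed at C1, the row player's payoffs are: R1 → 1, R2 → 18, R3 → 17.
The maximum is 18, achieved by R2.

R2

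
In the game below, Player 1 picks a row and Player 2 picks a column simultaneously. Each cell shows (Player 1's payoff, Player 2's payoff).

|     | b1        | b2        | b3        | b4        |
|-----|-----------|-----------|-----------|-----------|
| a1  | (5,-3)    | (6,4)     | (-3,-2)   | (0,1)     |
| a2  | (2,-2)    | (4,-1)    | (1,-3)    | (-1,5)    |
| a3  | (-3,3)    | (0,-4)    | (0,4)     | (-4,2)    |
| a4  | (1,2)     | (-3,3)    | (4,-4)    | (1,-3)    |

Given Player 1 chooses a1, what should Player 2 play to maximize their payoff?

With Player 1 fixed at a1, Player 2's payoffs are: b1 → -3, b2 → 4, b3 → -2, b4 → 1.
The maximum is 4, achieved by b2.

b2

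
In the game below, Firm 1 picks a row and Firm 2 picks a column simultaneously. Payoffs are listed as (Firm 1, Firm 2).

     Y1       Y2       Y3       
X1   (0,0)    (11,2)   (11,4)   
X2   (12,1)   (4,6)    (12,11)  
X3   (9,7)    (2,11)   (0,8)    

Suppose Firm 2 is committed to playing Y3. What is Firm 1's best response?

X2

With Firm 2 fixed at Y3, Firm 1's payoffs are: X1 → 11, X2 → 12, X3 → 0.
The maximum is 12, achieved by X2.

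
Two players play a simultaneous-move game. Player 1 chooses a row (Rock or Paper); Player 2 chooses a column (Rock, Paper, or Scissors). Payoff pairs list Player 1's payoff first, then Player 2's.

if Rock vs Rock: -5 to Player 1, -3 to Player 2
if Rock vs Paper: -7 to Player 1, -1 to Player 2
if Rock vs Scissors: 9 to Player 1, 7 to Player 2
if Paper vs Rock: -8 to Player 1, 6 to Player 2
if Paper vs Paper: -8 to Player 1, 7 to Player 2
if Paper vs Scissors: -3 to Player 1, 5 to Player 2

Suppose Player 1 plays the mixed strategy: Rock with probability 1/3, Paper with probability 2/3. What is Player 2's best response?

Compute Player 2's expected payoff from each pure strategy against the given mix.
Rock: (1/3)·(-3) + (2/3)·6 = 3
Paper: (1/3)·(-1) + (2/3)·7 = 13/3
Scissors: (1/3)·7 + (2/3)·5 = 17/3
Highest expected payoff is 17/3, from Scissors.

Scissors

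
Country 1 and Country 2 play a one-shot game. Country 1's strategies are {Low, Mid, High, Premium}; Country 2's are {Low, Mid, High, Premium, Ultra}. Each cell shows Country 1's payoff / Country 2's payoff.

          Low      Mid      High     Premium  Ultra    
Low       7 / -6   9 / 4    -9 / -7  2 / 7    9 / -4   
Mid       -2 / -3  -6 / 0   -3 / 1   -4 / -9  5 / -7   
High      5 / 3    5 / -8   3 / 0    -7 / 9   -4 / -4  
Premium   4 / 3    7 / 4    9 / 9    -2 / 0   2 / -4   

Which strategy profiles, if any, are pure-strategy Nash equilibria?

(Low, Premium) and (Premium, High)

A profile is a Nash equilibrium when each player is best-responding to the other.
Country 1's best responses — vs Low: Low (payoff 7); vs Mid: Low (payoff 9); vs High: Premium (payoff 9); vs Premium: Low (payoff 2); vs Ultra: Low (payoff 9).
Country 2's best responses — vs Low: Premium (payoff 7); vs Mid: High (payoff 1); vs High: Premium (payoff 9); vs Premium: High (payoff 9).
Mutual best responses occur at (Low, Premium) and (Premium, High); at each, neither player gains by switching.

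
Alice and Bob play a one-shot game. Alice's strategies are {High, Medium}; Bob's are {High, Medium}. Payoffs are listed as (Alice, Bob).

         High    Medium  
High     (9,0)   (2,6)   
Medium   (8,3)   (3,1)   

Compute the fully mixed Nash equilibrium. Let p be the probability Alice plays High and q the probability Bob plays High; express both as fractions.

p = 1/4, q = 1/2

Each player's mixing probability is pinned down by making the *other* player indifferent.
Bob indifferent between High and Medium: p·0 + (1−p)·3 = p·6 + (1−p)·1 ⟹ 3 + (-3)p = 1 + 5p ⟹ p = 1/4.
Alice indifferent between High and Medium: q·9 + (1−q)·2 = q·8 + (1−q)·3 ⟹ 2 + 7q = 3 + 5q ⟹ q = 1/2.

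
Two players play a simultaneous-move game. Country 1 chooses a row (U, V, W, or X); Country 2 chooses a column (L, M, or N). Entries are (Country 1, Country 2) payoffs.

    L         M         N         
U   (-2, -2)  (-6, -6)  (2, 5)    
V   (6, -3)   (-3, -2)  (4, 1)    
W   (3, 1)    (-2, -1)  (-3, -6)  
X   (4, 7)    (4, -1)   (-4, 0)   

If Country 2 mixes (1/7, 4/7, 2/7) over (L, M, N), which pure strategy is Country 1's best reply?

X

Compute Country 1's expected payoff from each pure strategy against the given mix.
U: (1/7)·(-2) + (4/7)·(-6) + (2/7)·2 = -22/7
V: (1/7)·6 + (4/7)·(-3) + (2/7)·4 = 2/7
W: (1/7)·3 + (4/7)·(-2) + (2/7)·(-3) = -11/7
X: (1/7)·4 + (4/7)·4 + (2/7)·(-4) = 12/7
Highest expected payoff is 12/7, from X.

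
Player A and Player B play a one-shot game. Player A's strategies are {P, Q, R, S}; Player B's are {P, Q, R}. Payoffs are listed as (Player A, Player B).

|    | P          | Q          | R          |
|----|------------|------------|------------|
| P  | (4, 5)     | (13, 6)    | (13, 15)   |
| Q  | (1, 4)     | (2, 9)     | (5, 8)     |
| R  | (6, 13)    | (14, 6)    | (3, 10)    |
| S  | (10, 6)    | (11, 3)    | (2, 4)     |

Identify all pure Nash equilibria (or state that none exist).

(P, R) and (S, P)

A profile is a Nash equilibrium when each player is best-responding to the other.
Player A's best responses — vs P: S (payoff 10); vs Q: R (payoff 14); vs R: P (payoff 13).
Player B's best responses — vs P: R (payoff 15); vs Q: Q (payoff 9); vs R: P (payoff 13); vs S: P (payoff 6).
Mutual best responses occur at (P, R) and (S, P); at each, neither player gains by switching.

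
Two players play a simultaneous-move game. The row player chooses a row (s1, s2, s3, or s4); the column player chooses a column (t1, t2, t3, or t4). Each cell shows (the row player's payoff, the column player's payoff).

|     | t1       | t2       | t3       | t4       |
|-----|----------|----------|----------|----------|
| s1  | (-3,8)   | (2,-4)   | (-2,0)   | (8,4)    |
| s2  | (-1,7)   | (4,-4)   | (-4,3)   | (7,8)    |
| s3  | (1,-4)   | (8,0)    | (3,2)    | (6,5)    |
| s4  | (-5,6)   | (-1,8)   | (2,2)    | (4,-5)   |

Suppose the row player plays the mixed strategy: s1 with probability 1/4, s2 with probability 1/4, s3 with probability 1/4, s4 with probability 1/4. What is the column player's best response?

t1

The column player's best reply maximizes expected payoff against the mix.
t1: (1/4)·8 + (1/4)·7 + (1/4)·(-4) + (1/4)·6 = 17/4
t2: (1/4)·(-4) + (1/4)·(-4) + (1/4)·0 + (1/4)·8 = 0
t3: (1/4)·0 + (1/4)·3 + (1/4)·2 + (1/4)·2 = 7/4
t4: (1/4)·4 + (1/4)·8 + (1/4)·5 + (1/4)·(-5) = 3
Highest expected payoff is 17/4, from t1.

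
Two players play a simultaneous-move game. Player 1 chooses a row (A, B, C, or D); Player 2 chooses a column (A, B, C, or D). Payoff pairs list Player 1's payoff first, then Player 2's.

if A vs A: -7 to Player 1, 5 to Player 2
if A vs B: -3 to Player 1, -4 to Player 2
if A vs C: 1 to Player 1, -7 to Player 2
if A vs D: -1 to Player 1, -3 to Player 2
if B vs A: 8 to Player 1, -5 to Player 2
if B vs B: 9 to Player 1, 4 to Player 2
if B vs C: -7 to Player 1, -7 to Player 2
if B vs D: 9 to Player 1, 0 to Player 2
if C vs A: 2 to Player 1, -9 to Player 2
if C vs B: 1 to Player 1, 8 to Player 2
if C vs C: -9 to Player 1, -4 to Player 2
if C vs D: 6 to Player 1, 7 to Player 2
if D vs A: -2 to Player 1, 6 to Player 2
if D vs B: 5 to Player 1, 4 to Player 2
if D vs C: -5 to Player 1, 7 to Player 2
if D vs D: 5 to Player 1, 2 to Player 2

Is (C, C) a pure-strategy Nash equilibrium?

No

Holding Player 2 at C: Player 1 gets -9 from C but could get 1 by switching to A. Player 1 has a profitable deviation.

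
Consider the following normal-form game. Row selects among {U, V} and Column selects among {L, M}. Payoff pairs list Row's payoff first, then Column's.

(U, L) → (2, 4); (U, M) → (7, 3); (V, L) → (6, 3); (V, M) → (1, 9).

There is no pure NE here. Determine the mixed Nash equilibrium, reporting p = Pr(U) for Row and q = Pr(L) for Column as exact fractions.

p = 6/7, q = 3/5

In a mixed NE each player is indifferent between their pure strategies, so the opponent's mix sets the indifference.
Column indifferent between L and M: p·4 + (1−p)·3 = p·3 + (1−p)·9 ⟹ 3 + 1p = 9 + (-6)p ⟹ p = 6/7.
Row indifferent between U and V: q·2 + (1−q)·7 = q·6 + (1−q)·1 ⟹ 7 + (-5)q = 1 + 5q ⟹ q = 3/5.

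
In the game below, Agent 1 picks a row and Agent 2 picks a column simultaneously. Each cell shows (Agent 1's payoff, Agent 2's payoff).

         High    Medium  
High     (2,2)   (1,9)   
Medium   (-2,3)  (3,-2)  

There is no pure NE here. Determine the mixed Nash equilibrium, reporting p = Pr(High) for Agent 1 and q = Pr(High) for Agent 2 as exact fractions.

p = 5/12, q = 1/3

In a mixed NE each player is indifferent between their pure strategies, so the opponent's mix sets the indifference.
Agent 2 indifferent between High and Medium: p·2 + (1−p)·3 = p·9 + (1−p)·(-2) ⟹ 3 + (-1)p = (-2) + 11p ⟹ p = 5/12.
Agent 1 indifferent between High and Medium: q·2 + (1−q)·1 = q·(-2) + (1−q)·3 ⟹ 1 + 1q = 3 + (-5)q ⟹ q = 1/3.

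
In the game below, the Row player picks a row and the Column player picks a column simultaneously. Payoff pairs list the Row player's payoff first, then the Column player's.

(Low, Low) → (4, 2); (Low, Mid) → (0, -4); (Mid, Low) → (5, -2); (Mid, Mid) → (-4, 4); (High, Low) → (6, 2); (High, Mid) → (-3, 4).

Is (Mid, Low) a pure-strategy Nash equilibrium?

No

Holding the Column player at Low: the Row player gets 5 from Mid but could get 6 by switching to High. The Row player has a profitable deviation.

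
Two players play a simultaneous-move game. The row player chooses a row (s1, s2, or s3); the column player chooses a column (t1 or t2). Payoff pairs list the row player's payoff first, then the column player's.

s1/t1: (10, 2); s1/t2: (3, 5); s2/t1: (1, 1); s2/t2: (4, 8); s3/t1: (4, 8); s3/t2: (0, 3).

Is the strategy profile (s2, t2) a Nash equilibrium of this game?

Holding the column player at t2: the row player gets 4 from s2, versus 3 from s1, 0 from s3. No profitable deviation for the row player.
Holding the row player at s2: the column player gets 8 from t2, versus 1 from t1. No profitable deviation for the column player either.

Yes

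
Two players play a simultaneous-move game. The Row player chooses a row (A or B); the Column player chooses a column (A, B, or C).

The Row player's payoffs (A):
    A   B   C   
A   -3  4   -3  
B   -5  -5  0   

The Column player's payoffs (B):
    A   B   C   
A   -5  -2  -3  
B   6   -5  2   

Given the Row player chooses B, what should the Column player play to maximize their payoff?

With the Row player fixed at B, the Column player's payoffs are: A → 6, B → -5, C → 2.
The maximum is 6, achieved by A.

A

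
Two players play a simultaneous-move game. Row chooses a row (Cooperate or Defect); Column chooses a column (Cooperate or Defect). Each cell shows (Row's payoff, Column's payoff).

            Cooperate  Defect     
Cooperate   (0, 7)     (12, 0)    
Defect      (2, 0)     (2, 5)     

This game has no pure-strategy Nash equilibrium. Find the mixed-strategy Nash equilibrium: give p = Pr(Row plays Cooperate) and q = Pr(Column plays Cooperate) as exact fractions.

Each player's mixing probability is pinned down by making the *other* player indifferent.
Column indifferent between Cooperate and Defect: p·7 + (1−p)·0 = p·0 + (1−p)·5 ⟹ 0 + 7p = 5 + (-5)p ⟹ p = 5/12.
Row indifferent between Cooperate and Defect: q·0 + (1−q)·12 = q·2 + (1−q)·2 ⟹ 12 + (-12)q = 2 + 0q ⟹ q = 5/6.

p = 5/12, q = 5/6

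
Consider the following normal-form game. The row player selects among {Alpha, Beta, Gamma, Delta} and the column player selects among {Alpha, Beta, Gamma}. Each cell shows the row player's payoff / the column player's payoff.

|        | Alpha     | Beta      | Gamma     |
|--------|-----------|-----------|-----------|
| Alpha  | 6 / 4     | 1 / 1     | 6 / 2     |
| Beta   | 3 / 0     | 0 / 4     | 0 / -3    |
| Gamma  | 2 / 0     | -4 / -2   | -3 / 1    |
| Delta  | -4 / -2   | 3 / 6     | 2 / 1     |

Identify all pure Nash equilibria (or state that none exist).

Check mutual best responses: a cell is a NE iff neither player can gain by unilaterally deviating.
The row player's best responses — vs Alpha: Alpha (payoff 6); vs Beta: Delta (payoff 3); vs Gamma: Alpha (payoff 6).
The column player's best responses — vs Alpha: Alpha (payoff 4); vs Beta: Beta (payoff 4); vs Gamma: Gamma (payoff 1); vs Delta: Beta (payoff 6).
Mutual best responses occur at (Alpha, Alpha) and (Delta, Beta); at each, neither player gains by switching.

(Alpha, Alpha) and (Delta, Beta)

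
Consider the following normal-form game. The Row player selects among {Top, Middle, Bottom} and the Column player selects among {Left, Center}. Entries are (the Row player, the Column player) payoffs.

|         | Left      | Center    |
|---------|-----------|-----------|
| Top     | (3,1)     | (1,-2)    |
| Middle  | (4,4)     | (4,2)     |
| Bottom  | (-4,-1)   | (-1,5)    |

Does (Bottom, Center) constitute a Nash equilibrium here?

No

Holding the Column player at Center: the Row player gets -1 from Bottom but could get 4 by switching to Middle. The Row player has a profitable deviation.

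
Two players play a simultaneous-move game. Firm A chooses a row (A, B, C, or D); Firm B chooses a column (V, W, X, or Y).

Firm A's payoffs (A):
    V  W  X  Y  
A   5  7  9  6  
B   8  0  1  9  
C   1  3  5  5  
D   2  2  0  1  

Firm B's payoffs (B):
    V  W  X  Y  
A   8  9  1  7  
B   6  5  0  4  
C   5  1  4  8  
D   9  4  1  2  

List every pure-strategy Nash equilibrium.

Find each player's best response to every opponent strategy; NE are the intersections.
Firm A's best responses — vs V: B (payoff 8); vs W: A (payoff 7); vs X: A (payoff 9); vs Y: B (payoff 9).
Firm B's best responses — vs A: W (payoff 9); vs B: V (payoff 6); vs C: Y (payoff 8); vs D: V (payoff 9).
Mutual best responses occur at (A, W) and (B, V); at each, neither player gains by switching.

(A, W) and (B, V)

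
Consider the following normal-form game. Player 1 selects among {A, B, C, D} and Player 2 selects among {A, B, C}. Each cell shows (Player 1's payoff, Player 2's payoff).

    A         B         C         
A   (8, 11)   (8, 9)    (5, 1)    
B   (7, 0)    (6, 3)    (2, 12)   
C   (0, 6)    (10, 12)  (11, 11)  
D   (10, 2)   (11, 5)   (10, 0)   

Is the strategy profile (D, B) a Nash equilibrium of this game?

Holding Player 2 at B: Player 1 gets 11 from D, versus 8 from A, 6 from B, 10 from C. No profitable deviation for Player 1.
Holding Player 1 at D: Player 2 gets 5 from B, versus 2 from A, 0 from C. No profitable deviation for Player 2 either.

Yes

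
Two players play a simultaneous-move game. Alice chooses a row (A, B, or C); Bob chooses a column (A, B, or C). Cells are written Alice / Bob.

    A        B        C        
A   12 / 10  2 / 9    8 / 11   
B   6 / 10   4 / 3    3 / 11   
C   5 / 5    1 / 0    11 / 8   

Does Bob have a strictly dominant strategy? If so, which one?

C

Check whether one of Bob's strategies beats all alternatives regardless of what the opponent does.
C strictly dominates: vs A: 11 > each of {10, 9}; vs B: 11 > each of {10, 3}; vs C: 8 > each of {5, 0}.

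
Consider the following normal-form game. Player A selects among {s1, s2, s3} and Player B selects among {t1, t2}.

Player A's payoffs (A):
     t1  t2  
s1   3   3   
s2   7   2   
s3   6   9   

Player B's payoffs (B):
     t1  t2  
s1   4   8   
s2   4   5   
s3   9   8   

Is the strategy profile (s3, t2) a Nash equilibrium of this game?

Holding Player B at t2: Player A gets 9 from s3, versus 3 from s1, 2 from s2. No profitable deviation for Player A.
Holding Player A at s3: Player B gets 8 from t2 but could get 9 by switching to t1. Player B has a profitable deviation.

No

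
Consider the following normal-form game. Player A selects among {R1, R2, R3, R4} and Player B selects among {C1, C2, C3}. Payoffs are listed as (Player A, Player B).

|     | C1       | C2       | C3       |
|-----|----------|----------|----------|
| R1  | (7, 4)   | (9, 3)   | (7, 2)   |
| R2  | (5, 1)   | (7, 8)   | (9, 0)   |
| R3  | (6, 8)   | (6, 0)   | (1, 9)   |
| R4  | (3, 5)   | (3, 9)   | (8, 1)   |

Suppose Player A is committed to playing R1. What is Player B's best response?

C1

With Player A fixed at R1, Player B's payoffs are: C1 → 4, C2 → 3, C3 → 2.
The maximum is 4, achieved by C1.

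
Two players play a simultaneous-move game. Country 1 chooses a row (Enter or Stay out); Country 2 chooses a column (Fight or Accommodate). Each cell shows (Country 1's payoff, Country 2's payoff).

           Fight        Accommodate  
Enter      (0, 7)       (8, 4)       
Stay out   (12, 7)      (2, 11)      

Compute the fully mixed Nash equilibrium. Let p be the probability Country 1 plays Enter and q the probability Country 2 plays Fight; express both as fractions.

Each player's mixing probability is pinned down by making the *other* player indifferent.
Country 2 indifferent between Fight and Accommodate: p·7 + (1−p)·7 = p·4 + (1−p)·11 ⟹ 7 + 0p = 11 + (-7)p ⟹ p = 4/7.
Country 1 indifferent between Enter and Stay out: q·0 + (1−q)·8 = q·12 + (1−q)·2 ⟹ 8 + (-8)q = 2 + 10q ⟹ q = 1/3.

p = 4/7, q = 1/3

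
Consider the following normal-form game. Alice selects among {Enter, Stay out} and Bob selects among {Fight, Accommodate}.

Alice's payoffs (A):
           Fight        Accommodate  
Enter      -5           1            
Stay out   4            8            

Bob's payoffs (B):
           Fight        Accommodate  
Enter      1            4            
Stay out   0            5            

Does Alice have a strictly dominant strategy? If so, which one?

Check whether one of Alice's strategies beats all alternatives regardless of what the opponent does.
Stay out strictly dominates: vs Fight: 4 > -5; vs Accommodate: 8 > 1.

Stay out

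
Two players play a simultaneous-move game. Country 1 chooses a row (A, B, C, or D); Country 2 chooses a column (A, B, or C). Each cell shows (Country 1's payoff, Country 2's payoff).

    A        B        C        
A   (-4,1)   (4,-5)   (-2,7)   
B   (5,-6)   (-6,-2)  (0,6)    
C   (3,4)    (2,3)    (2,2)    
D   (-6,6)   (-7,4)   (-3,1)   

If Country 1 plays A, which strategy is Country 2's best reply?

C

With Country 1 fixed at A, Country 2's payoffs are: A → 1, B → -5, C → 7.
The maximum is 7, achieved by C.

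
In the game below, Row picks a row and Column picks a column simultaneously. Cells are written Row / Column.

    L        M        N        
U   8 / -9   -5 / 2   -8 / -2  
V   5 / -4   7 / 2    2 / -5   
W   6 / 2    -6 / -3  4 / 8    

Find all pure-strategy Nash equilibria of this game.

Check mutual best responses: a cell is a NE iff neither player can gain by unilaterally deviating.
Row's best responses — vs L: U (payoff 8); vs M: V (payoff 7); vs N: W (payoff 4).
Column's best responses — vs U: M (payoff 2); vs V: M (payoff 2); vs W: N (payoff 8).
Mutual best responses occur at (V, M) and (W, N); at each, neither player gains by switching.

(V, M) and (W, N)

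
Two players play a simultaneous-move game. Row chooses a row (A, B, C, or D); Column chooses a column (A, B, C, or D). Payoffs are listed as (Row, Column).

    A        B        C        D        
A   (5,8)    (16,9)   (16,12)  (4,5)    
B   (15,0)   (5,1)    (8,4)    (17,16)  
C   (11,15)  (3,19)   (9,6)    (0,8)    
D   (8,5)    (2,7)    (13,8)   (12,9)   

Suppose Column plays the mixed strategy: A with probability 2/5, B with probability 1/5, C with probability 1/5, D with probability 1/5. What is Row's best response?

Row's best reply maximizes expected payoff against the mix.
A: (2/5)·5 + (1/5)·16 + (1/5)·16 + (1/5)·4 = 46/5
B: (2/5)·15 + (1/5)·5 + (1/5)·8 + (1/5)·17 = 12
C: (2/5)·11 + (1/5)·3 + (1/5)·9 + (1/5)·0 = 34/5
D: (2/5)·8 + (1/5)·2 + (1/5)·13 + (1/5)·12 = 43/5
Highest expected payoff is 12, from B.

B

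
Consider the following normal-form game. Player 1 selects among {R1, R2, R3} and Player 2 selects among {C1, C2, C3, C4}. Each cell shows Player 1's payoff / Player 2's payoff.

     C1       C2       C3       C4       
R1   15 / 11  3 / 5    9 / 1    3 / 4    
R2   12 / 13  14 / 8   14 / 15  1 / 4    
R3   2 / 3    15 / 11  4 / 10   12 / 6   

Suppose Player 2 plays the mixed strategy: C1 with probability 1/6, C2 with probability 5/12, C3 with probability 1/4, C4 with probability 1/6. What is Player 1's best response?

Player 1's best reply maximizes expected payoff against the mix.
R1: (1/6)·15 + (5/12)·3 + (1/4)·9 + (1/6)·3 = 13/2
R2: (1/6)·12 + (5/12)·14 + (1/4)·14 + (1/6)·1 = 23/2
R3: (1/6)·2 + (5/12)·15 + (1/4)·4 + (1/6)·12 = 115/12
Highest expected payoff is 23/2, from R2.

R2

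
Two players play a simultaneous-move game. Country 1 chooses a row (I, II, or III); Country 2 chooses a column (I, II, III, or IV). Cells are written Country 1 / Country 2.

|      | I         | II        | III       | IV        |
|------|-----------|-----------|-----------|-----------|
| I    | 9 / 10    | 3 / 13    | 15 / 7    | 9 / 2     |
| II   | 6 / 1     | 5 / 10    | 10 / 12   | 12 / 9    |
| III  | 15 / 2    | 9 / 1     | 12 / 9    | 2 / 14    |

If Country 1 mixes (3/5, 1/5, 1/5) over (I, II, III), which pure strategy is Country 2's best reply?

II

Compute Country 2's expected payoff from each pure strategy against the given mix.
I: (3/5)·10 + (1/5)·1 + (1/5)·2 = 33/5
II: (3/5)·13 + (1/5)·10 + (1/5)·1 = 10
III: (3/5)·7 + (1/5)·12 + (1/5)·9 = 42/5
IV: (3/5)·2 + (1/5)·9 + (1/5)·14 = 29/5
Highest expected payoff is 10, from II.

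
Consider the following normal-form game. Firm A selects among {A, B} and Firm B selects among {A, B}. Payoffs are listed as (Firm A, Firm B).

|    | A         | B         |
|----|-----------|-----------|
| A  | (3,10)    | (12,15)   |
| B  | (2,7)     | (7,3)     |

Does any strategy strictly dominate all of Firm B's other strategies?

Check whether one of Firm B's strategies beats all alternatives regardless of what the opponent does.
A is not dominant: against A, B gives 15 > 10.
B is not dominant: against B, A gives 7 > 3.
No single strategy is best against every opponent action.

None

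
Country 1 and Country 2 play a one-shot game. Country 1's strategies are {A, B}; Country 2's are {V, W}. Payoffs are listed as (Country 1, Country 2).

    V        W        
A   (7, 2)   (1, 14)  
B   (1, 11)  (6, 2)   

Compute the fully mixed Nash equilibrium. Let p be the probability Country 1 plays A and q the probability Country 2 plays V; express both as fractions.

p = 3/7, q = 5/11

In a mixed NE each player is indifferent between their pure strategies, so the opponent's mix sets the indifference.
Country 2 indifferent between V and W: p·2 + (1−p)·11 = p·14 + (1−p)·2 ⟹ 11 + (-9)p = 2 + 12p ⟹ p = 3/7.
Country 1 indifferent between A and B: q·7 + (1−q)·1 = q·1 + (1−q)·6 ⟹ 1 + 6q = 6 + (-5)q ⟹ q = 5/11.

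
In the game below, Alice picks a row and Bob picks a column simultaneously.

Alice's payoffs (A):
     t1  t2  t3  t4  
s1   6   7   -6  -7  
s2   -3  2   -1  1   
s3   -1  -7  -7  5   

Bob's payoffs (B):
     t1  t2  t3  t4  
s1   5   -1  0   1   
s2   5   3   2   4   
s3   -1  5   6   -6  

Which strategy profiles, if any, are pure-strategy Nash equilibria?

(s1, t1)

Find each player's best response to every opponent strategy; NE are the intersections.
Alice's best responses — vs t1: s1 (payoff 6); vs t2: s1 (payoff 7); vs t3: s2 (payoff -1); vs t4: s3 (payoff 5).
Bob's best responses — vs s1: t1 (payoff 5); vs s2: t1 (payoff 5); vs s3: t3 (payoff 6).
The only mutual best response is (s1, t1); neither player gains by switching there.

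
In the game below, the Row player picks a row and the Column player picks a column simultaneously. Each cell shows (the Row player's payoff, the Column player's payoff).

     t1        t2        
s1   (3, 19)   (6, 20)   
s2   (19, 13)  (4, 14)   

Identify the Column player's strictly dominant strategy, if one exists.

t2

A strategy is strictly dominant if it gives the Column player a strictly higher payoff than every other strategy, against every choice by the opponent.
t2 strictly dominates: vs s1: 20 > 19; vs s2: 14 > 13.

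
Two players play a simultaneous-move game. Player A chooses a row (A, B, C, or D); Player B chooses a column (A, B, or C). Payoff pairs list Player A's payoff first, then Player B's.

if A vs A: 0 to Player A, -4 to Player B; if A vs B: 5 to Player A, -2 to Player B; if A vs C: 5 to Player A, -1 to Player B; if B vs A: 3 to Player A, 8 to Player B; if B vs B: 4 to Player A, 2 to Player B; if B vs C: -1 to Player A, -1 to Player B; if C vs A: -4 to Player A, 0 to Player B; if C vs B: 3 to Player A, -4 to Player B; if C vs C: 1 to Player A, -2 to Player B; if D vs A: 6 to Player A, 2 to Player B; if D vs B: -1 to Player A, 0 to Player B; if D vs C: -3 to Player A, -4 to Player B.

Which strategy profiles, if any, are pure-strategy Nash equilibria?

A profile is a Nash equilibrium when each player is best-responding to the other.
Player A's best responses — vs A: D (payoff 6); vs B: A (payoff 5); vs C: A (payoff 5).
Player B's best responses — vs A: C (payoff -1); vs B: A (payoff 8); vs C: A (payoff 0); vs D: A (payoff 2).
Mutual best responses occur at (A, C) and (D, A); at each, neither player gains by switching.

(A, C) and (D, A)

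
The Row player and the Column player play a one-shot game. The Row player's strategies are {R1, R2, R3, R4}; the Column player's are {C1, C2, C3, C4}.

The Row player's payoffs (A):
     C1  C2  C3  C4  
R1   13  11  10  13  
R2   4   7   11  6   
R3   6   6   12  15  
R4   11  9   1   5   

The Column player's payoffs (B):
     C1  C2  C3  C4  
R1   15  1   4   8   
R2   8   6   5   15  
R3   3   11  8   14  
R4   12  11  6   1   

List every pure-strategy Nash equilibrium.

(R1, C1) and (R3, C4)

Find each player's best response to every opponent strategy; NE are the intersections.
The Row player's best responses — vs C1: R1 (payoff 13); vs C2: R1 (payoff 11); vs C3: R3 (payoff 12); vs C4: R3 (payoff 15).
The Column player's best responses — vs R1: C1 (payoff 15); vs R2: C4 (payoff 15); vs R3: C4 (payoff 14); vs R4: C1 (payoff 12).
Mutual best responses occur at (R1, C1) and (R3, C4); at each, neither player gains by switching.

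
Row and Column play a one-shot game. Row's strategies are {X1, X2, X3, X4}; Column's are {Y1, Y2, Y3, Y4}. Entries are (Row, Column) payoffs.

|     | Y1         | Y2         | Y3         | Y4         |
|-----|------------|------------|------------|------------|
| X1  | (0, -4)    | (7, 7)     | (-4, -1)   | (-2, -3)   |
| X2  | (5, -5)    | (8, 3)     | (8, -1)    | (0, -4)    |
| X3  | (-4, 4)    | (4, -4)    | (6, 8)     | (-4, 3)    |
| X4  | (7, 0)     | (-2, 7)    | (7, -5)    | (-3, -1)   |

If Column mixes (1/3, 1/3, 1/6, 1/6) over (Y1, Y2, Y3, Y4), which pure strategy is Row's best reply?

Compute Row's expected payoff from each pure strategy against the given mix.
X1: (1/3)·0 + (1/3)·7 + (1/6)·(-4) + (1/6)·(-2) = 4/3
X2: (1/3)·5 + (1/3)·8 + (1/6)·8 + (1/6)·0 = 17/3
X3: (1/3)·(-4) + (1/3)·4 + (1/6)·6 + (1/6)·(-4) = 1/3
X4: (1/3)·7 + (1/3)·(-2) + (1/6)·7 + (1/6)·(-3) = 7/3
Highest expected payoff is 17/3, from X2.

X2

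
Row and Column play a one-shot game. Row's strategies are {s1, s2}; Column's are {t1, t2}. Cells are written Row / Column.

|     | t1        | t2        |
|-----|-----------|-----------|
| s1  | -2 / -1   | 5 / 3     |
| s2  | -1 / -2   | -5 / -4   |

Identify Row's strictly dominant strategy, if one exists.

None

Check whether one of Row's strategies beats all alternatives regardless of what the opponent does.
s1 is not dominant: against t1, s2 gives -1 > -2.
s2 is not dominant: against t2, s1 gives 5 > -5.
No single strategy is best against every opponent action.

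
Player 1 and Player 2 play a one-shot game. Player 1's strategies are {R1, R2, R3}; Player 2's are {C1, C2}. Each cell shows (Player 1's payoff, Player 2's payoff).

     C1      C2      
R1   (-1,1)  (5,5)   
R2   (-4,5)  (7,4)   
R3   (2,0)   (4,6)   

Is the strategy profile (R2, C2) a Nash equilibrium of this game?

Holding Player 2 at C2: Player 1 gets 7 from R2, versus 5 from R1, 4 from R3. No profitable deviation for Player 1.
Holding Player 1 at R2: Player 2 gets 4 from C2 but could get 5 by switching to C1. Player 2 has a profitable deviation.

No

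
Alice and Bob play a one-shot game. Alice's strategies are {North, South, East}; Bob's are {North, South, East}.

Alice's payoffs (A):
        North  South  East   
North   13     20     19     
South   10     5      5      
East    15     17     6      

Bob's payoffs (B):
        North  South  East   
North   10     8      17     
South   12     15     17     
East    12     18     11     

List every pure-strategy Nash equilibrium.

(North, East)

Find each player's best response to every opponent strategy; NE are the intersections.
Alice's best responses — vs North: East (payoff 15); vs South: North (payoff 20); vs East: North (payoff 19).
Bob's best responses — vs North: East (payoff 17); vs South: East (payoff 17); vs East: South (payoff 18).
The only mutual best response is (North, East); neither player gains by switching there.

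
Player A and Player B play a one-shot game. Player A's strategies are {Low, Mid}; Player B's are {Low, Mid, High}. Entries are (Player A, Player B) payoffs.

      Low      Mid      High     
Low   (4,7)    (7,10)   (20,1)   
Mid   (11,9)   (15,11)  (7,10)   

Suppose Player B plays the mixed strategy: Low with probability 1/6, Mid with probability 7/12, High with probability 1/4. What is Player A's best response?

Mid

Player A's best reply maximizes expected payoff against the mix.
Low: (1/6)·4 + (7/12)·7 + (1/4)·20 = 39/4
Mid: (1/6)·11 + (7/12)·15 + (1/4)·7 = 37/3
Highest expected payoff is 37/3, from Mid.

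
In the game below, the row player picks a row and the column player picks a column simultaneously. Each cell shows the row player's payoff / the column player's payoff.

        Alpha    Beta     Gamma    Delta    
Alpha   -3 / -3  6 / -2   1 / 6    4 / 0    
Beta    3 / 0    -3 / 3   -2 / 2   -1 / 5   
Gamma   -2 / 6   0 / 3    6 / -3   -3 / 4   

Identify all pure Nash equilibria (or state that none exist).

There is no pure-strategy Nash equilibrium

Find each player's best response to every opponent strategy; NE are the intersections.
The row player's best responses — vs Alpha: Beta (payoff 3); vs Beta: Alpha (payoff 6); vs Gamma: Gamma (payoff 6); vs Delta: Alpha (payoff 4).
The column player's best responses — vs Alpha: Gamma (payoff 6); vs Beta: Delta (payoff 5); vs Gamma: Alpha (payoff 6).
No cell has both players best-responding. For instance, the row player's best reply to Beta is Alpha, but against Alpha the column player prefers Gamma over Beta.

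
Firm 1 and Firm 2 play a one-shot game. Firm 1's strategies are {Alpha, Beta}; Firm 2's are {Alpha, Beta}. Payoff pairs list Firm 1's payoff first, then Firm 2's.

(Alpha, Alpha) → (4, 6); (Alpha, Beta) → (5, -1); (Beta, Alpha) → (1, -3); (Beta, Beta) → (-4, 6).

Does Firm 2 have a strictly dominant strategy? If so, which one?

Check whether one of Firm 2's strategies beats all alternatives regardless of what the opponent does.
Alpha is not dominant: against Beta, Beta gives 6 > -3.
Beta is not dominant: against Alpha, Alpha gives 6 > -1.
No single strategy is best against every opponent action.

None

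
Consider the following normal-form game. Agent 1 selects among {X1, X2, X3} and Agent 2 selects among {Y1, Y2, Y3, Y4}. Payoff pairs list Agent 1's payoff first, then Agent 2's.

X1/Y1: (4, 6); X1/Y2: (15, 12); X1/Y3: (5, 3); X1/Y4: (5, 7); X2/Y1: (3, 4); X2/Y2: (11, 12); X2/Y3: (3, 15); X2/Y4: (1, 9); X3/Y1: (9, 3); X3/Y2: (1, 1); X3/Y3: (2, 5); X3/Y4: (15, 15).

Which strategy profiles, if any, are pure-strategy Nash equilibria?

(X1, Y2) and (X3, Y4)

Find each player's best response to every opponent strategy; NE are the intersections.
Agent 1's best responses — vs Y1: X3 (payoff 9); vs Y2: X1 (payoff 15); vs Y3: X1 (payoff 5); vs Y4: X3 (payoff 15).
Agent 2's best responses — vs X1: Y2 (payoff 12); vs X2: Y3 (payoff 15); vs X3: Y4 (payoff 15).
Mutual best responses occur at (X1, Y2) and (X3, Y4); at each, neither player gains by switching.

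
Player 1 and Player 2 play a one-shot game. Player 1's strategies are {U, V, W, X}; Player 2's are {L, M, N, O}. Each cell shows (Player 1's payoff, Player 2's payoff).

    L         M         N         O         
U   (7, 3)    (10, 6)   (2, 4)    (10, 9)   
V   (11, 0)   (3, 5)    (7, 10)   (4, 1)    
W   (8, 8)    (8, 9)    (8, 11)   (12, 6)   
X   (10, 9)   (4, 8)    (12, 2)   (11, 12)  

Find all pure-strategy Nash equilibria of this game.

There is no pure-strategy Nash equilibrium

A profile is a Nash equilibrium when each player is best-responding to the other.
Player 1's best responses — vs L: V (payoff 11); vs M: U (payoff 10); vs N: X (payoff 12); vs O: W (payoff 12).
Player 2's best responses — vs U: O (payoff 9); vs V: N (payoff 10); vs W: N (payoff 11); vs X: O (payoff 12).
No cell has both players best-responding. For instance, Player 1's best reply to N is X, but against X Player 2 prefers O over N.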